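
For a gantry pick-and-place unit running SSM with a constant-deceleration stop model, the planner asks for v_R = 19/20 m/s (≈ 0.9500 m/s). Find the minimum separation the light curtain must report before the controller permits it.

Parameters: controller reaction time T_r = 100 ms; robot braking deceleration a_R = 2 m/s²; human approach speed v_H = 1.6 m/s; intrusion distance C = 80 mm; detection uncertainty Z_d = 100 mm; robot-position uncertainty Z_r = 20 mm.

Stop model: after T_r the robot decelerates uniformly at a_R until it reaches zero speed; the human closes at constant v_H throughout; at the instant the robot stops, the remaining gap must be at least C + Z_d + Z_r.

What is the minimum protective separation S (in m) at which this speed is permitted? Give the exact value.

braking lasts T_s = (19/20)/2 = 0.4750 s
robot covers v_R·T_r = 0.9500·0.1000 = 0.0950 m before braking
robot under decel: 0.9500²/(2·2.0000) = 0.2256 m
person approaches 1.6000·(0.1000+0.4750) = 0.9200 m
margins: 0.0800+0.1000+0.0200 = 0.2000 m
S_min ≈ 0.0950+0.2256+0.9200+0.2000  ⇒  S_min = 461/320 m

S_min = 461/320 m = 1.4406 m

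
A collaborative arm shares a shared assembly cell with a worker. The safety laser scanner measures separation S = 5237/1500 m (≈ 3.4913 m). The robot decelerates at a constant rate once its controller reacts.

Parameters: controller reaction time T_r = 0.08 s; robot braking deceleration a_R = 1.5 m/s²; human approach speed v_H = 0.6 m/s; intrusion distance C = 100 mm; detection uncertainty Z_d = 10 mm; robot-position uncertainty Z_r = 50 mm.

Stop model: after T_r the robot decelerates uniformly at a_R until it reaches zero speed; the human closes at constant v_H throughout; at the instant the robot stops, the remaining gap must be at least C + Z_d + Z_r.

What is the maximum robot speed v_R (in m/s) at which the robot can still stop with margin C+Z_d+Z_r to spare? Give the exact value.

v_R_max = 5/2 m/s = 2.5000 m/s

quadratic (1/3)·v² + (12/25)·v + (-197/60) = 0
  disc = (12/25)² − 4·(1/3)·(-197/60) = 25921/5625 ; √disc = 161/75
  v_R = (−(12/25) + 161/75) / (2·(1/3)) = 5/2 m/s
check:
braking lasts T_s = (5/2)/(3/2) = 1.6667 s
robot covers v_R·T_r = 2.5000·0.0800 = 0.2000 m before braking
braking distance = 2.5000²/(2·1.5000) = 2.0833 m
human over T_r+T_s: 0.6000·(0.0800+1.6667) = 1.0480 m
margins: 0.1000+0.0100+0.0500 = 0.1600 m
sum ≈ 0.2000+2.0833+1.0480+0.1600 ≈ 3.4913 m = S ✓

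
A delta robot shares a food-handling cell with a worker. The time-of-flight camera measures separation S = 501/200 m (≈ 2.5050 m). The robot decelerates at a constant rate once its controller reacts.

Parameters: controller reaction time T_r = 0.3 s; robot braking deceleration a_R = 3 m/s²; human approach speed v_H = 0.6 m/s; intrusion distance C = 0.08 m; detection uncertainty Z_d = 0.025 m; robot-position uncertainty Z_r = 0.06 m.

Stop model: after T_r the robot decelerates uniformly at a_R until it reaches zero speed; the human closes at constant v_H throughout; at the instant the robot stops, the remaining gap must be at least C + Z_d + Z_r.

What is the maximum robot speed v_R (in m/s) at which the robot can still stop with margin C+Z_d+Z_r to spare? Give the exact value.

at the boundary: (1/6)·v² + (1/2)·v + (-54/25) = 0
  disc = (1/2)² − 4·(1/6)·(-54/25) = 169/100 ; √disc = 13/10
  v_R = (−(1/2) + 13/10) / (2·(1/6)) = 12/5 m/s
check:
braking lasts T_s = (12/5)/3 = 0.8000 s
robot in T_r: 2.4000·0.3000 = 0.7200 m
robot covers 2.4000·0.8000 − ½·3.0000·0.8000² = 0.9600 m while stopping
human closes 0.6000·1.1000 = 0.6600 m
margins: 0.0800+0.0250+0.0600 = 0.1650 m
sum ≈ 0.7200+0.9600+0.6600+0.1650 ≈ 2.5050 m = S ✓

v_R_max = 12/5 m/s = 2.4000 m/s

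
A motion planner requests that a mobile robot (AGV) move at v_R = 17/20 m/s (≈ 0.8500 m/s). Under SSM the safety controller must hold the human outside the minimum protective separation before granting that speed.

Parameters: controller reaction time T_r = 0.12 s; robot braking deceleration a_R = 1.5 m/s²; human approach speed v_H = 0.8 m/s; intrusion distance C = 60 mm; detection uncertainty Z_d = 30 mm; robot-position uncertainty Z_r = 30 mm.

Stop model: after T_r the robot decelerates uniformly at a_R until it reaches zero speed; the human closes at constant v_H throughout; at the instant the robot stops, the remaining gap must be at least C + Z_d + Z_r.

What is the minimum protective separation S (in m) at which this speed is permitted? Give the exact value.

S_min = 6073/6000 m = 1.0122 m

T_s = v_R/a_R = (17/20)/(3/2) = 0.5667 s
robot covers v_R·T_r = 0.8500·0.1200 = 0.1020 m before braking
braking distance = 0.8500²/(2·1.5000) = 0.2408 m
human over T_r+T_s: 0.8000·(0.1200+0.5667) = 0.5493 m
residual clearance needed = 0.0600+0.0300+0.0300 = 0.1200 m
S_min ≈ 0.1020+0.2408+0.5493+0.1200  ⇒  S_min = 6073/6000 m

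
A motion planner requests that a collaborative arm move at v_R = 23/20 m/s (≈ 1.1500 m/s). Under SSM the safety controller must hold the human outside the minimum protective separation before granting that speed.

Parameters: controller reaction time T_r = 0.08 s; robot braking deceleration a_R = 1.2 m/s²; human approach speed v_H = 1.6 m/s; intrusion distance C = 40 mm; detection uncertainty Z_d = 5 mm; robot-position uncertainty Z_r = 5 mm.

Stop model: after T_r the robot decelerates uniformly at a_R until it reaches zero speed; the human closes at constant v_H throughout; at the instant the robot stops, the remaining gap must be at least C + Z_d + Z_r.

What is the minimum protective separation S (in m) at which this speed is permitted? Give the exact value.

S_min = 3767/1600 m = 2.3544 m

braking lasts T_s = (23/20)/(6/5) = 0.9583 s
robot in T_r: 1.1500·0.0800 = 0.0920 m
robot covers 1.1500·0.9583 − ½·1.2000·0.9583² = 0.5510 m while stopping
human over T_r+T_s: 1.6000·(0.0800+0.9583) = 1.6613 m
C+Z_d+Z_r = 0.0400+0.0050+0.0050 = 0.0500 m
S_min ≈ 0.0920+0.5510+1.6613+0.0500  ⇒  S_min = 3767/1600 m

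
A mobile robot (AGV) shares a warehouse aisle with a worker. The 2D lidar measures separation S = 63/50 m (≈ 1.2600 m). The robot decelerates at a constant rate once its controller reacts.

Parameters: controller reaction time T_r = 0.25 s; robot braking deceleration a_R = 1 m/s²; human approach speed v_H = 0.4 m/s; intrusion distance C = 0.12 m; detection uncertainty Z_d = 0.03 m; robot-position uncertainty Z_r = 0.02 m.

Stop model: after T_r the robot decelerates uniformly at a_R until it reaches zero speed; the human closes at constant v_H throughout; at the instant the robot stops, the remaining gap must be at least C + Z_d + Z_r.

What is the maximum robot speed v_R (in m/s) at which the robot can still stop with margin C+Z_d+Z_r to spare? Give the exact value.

v_R_max = 9/10 m/s = 0.9000 m/s

at the boundary: (1/2)·v² + (13/20)·v + (-99/100) = 0
  disc = (13/20)² − 4·(1/2)·(-99/100) = 961/400 ; √disc = 31/20
  v_R = (−(13/20) + 31/20) / (2·(1/2)) = 9/10 m/s
check:
T_s = v_R/a_R = (9/10)/1 = 0.9000 s
robot in T_r: 0.9000·0.2500 = 0.2250 m
robot covers 0.9000·0.9000 − ½·1.0000·0.9000² = 0.4050 m while stopping
person approaches 0.4000·(0.2500+0.9000) = 0.4600 m
residual clearance needed = 0.1200+0.0300+0.0200 = 0.1700 m
sum ≈ 0.2250+0.4050+0.4600+0.1700 ≈ 1.2600 m = S ✓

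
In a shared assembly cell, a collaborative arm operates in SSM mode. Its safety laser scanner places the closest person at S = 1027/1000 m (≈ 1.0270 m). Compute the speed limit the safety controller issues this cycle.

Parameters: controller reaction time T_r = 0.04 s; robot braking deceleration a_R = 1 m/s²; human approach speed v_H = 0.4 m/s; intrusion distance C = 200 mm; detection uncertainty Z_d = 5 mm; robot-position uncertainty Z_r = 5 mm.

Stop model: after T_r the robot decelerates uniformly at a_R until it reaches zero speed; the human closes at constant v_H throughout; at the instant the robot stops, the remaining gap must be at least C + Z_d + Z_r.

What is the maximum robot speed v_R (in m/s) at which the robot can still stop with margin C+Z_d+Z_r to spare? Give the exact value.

v_R_max = 9/10 m/s = 0.9000 m/s

quadratic (1/2)·v² + (11/25)·v + (-801/1000) = 0
  disc = (11/25)² − 4·(1/2)·(-801/1000) = 4489/2500 ; √disc = 67/50
  v_R = (−(11/25) + 67/50) / (2·(1/2)) = 9/10 m/s
check:
stop time T_s = (9/10)/1 = 0.9000 s
reaction-phase robot travel = 0.9000·0.0400 = 0.0360 m
braking distance = 0.9000²/(2·1.0000) = 0.4050 m
human closes 0.4000·0.9400 = 0.3760 m
margins: 0.2000+0.0050+0.0050 = 0.2100 m
sum ≈ 0.0360+0.4050+0.3760+0.2100 ≈ 1.0270 m = S ✓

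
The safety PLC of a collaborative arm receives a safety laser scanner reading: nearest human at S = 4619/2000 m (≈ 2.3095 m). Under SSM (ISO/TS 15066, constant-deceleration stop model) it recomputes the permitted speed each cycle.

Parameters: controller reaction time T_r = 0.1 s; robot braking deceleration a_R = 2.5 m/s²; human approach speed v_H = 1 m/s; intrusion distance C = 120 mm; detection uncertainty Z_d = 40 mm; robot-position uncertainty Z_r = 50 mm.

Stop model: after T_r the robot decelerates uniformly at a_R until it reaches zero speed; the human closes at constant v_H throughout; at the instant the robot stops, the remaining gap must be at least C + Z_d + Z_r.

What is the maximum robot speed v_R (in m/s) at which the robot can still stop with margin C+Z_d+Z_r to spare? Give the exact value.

collect terms ⇒ (1/5)·v_R² + (1/2)·v_R + (-3999/2000) = 0
  disc = (1/2)² − 4·(1/5)·(-3999/2000) = 1156/625 ; √disc = 34/25
  v_R = (−(1/2) + 34/25) / (2·(1/5)) = 43/20 m/s
check:
stop time T_s = (43/20)/(5/2) = 0.8600 s
robot covers v_R·T_r = 2.1500·0.1000 = 0.2150 m before braking
braking distance = 2.1500²/(2·2.5000) = 0.9245 m
human closes 1.0000·0.9600 = 0.9600 m
C+Z_d+Z_r = 0.1200+0.0400+0.0500 = 0.2100 m
sum ≈ 0.2150+0.9245+0.9600+0.2100 ≈ 2.3095 m = S ✓

v_R_max = 43/20 m/s = 2.1500 m/s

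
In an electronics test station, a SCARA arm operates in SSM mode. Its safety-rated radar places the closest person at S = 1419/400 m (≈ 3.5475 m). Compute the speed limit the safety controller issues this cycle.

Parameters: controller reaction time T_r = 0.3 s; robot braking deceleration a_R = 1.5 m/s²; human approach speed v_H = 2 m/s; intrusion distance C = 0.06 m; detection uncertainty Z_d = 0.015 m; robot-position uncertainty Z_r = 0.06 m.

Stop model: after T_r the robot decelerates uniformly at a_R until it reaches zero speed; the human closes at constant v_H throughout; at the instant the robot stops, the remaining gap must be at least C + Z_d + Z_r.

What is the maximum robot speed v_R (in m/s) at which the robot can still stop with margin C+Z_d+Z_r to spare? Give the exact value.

collect terms ⇒ (1/3)·v_R² + (49/30)·v_R + (-45/16) = 0
  disc = (49/30)² − 4·(1/3)·(-45/16) = 1444/225 ; √disc = 38/15
  v_R = (−(49/30) + 38/15) / (2·(1/3)) = 27/20 m/s
check:
braking lasts T_s = (27/20)/(3/2) = 0.9000 s
robot covers v_R·T_r = 1.3500·0.3000 = 0.4050 m before braking
robot covers 1.3500·0.9000 − ½·1.5000·0.9000² = 0.6075 m while stopping
human closes 2.0000·1.2000 = 2.4000 m
margins: 0.0600+0.0150+0.0600 = 0.1350 m
sum ≈ 0.4050+0.6075+2.4000+0.1350 ≈ 3.5475 m = S ✓

v_R_max = 27/20 m/s = 1.3500 m/s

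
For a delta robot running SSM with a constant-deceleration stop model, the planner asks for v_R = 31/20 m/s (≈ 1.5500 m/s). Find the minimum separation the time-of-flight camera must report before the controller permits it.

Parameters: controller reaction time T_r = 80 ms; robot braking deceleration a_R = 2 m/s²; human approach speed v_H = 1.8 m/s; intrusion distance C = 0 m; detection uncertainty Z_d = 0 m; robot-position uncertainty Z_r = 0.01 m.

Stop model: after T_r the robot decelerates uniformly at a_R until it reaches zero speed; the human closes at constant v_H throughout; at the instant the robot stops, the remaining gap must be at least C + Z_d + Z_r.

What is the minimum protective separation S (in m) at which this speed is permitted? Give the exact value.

T_s = v_R/a_R = (31/20)/2 = 0.7750 s
robot covers v_R·T_r = 1.5500·0.0800 = 0.1240 m before braking
robot under decel: 1.5500²/(2·2.0000) = 0.6006 m
person approaches 1.8000·(0.0800+0.7750) = 1.5390 m
residual clearance needed = 0.0000+0.0000+0.0100 = 0.0100 m
S_min ≈ 0.1240+0.6006+1.5390+0.0100  ⇒  S_min = 18189/8000 m

S_min = 18189/8000 m = 2.2736 m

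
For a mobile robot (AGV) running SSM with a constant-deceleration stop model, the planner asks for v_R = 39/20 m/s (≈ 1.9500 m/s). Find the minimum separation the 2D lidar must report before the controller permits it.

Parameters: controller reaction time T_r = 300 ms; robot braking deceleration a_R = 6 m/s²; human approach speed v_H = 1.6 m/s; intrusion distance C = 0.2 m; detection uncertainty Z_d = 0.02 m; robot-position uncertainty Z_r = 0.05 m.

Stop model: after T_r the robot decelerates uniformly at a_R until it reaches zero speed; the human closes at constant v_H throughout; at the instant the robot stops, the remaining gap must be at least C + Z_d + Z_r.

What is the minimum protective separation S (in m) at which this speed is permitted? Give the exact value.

S_min = 139/64 m = 2.1719 m

stop time T_s = (39/20)/6 = 0.3250 s
reaction-phase robot travel = 1.9500·0.3000 = 0.5850 m
robot covers 1.9500·0.3250 − ½·6.0000·0.3250² = 0.3169 m while stopping
human closes 1.6000·0.6250 = 1.0000 m
residual clearance needed = 0.2000+0.0200+0.0500 = 0.2700 m
S_min ≈ 0.5850+0.3169+1.0000+0.2700  ⇒  S_min = 139/64 m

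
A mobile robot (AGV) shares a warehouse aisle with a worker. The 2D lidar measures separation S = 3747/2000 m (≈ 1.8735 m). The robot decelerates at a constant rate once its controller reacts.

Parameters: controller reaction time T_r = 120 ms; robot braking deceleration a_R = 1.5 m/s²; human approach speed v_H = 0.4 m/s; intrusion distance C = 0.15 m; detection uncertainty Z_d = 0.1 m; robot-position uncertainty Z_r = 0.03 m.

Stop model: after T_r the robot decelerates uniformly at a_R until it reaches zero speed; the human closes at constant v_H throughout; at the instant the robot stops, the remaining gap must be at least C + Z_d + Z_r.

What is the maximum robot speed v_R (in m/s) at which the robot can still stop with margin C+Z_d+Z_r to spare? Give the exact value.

v_R_max = 33/20 m/s = 1.6500 m/s

collect terms ⇒ (1/3)·v_R² + (29/75)·v_R + (-3091/2000) = 0
  disc = (29/75)² − 4·(1/3)·(-3091/2000) = 49729/22500 ; √disc = 223/150
  v_R = (−(29/75) + 223/150) / (2·(1/3)) = 33/20 m/s
check:
stop time T_s = (33/20)/(3/2) = 1.1000 s
reaction-phase robot travel = 1.6500·0.1200 = 0.1980 m
robot covers 1.6500·1.1000 − ½·1.5000·1.1000² = 0.9075 m while stopping
person approaches 0.4000·(0.1200+1.1000) = 0.4880 m
residual clearance needed = 0.1500+0.1000+0.0300 = 0.2800 m
sum ≈ 0.1980+0.9075+0.4880+0.2800 ≈ 1.8735 m = S ✓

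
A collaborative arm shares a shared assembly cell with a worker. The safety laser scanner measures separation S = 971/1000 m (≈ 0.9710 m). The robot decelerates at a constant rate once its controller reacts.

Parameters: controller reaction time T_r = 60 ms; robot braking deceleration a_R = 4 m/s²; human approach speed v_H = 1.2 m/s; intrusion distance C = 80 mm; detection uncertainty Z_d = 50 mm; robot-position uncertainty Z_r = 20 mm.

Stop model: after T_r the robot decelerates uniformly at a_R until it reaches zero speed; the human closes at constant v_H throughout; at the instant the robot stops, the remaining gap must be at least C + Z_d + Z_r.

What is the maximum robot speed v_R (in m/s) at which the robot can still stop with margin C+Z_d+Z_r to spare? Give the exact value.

v_R_max = 7/5 m/s = 1.4000 m/s

at the boundary: (1/8)·v² + (9/25)·v + (-749/1000) = 0
  disc = (9/25)² − 4·(1/8)·(-749/1000) = 5041/10000 ; √disc = 71/100
  v_R = (−(9/25) + 71/100) / (2·(1/8)) = 7/5 m/s
check:
T_s = v_R/a_R = (7/5)/4 = 0.3500 s
reaction-phase robot travel = 1.4000·0.0600 = 0.0840 m
robot covers 1.4000·0.3500 − ½·4.0000·0.3500² = 0.2450 m while stopping
human over T_r+T_s: 1.2000·(0.0600+0.3500) = 0.4920 m
C+Z_d+Z_r = 0.0800+0.0500+0.0200 = 0.1500 m
sum ≈ 0.0840+0.2450+0.4920+0.1500 ≈ 0.9710 m = S ✓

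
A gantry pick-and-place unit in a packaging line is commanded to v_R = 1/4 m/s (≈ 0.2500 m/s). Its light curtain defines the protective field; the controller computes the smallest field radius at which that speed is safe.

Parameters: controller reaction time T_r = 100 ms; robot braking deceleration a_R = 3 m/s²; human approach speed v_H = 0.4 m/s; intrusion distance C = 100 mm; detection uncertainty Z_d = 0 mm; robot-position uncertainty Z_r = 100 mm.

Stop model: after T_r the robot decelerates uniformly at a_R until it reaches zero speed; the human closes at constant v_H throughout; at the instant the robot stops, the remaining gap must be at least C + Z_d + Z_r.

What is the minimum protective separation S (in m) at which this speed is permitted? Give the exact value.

S_min = 247/800 m = 0.3088 m

stop time T_s = (1/4)/3 = 0.0833 s
robot in T_r: 0.2500·0.1000 = 0.0250 m
braking distance = 0.2500²/(2·3.0000) = 0.0104 m
human over T_r+T_s: 0.4000·(0.1000+0.0833) = 0.0733 m
residual clearance needed = 0.1000+0.0000+0.1000 = 0.2000 m
S_min ≈ 0.0250+0.0104+0.0733+0.2000  ⇒  S_min = 247/800 m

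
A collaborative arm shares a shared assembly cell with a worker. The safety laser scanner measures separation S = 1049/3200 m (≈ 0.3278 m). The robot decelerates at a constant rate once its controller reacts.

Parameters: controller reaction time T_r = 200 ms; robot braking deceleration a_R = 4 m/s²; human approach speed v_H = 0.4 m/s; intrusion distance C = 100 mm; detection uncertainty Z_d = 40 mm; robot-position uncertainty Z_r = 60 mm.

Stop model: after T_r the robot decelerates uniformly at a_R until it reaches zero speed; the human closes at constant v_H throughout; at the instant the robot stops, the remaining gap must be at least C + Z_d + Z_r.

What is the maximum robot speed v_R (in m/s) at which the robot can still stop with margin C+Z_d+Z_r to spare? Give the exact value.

v_R_max = 3/20 m/s = 0.1500 m/s

at the boundary: (1/8)·v² + (3/10)·v + (-153/3200) = 0
  disc = (3/10)² − 4·(1/8)·(-153/3200) = 729/6400 ; √disc = 27/80
  v_R = (−(3/10) + 27/80) / (2·(1/8)) = 3/20 m/s
check:
braking lasts T_s = (3/20)/4 = 0.0375 s
robot covers v_R·T_r = 0.1500·0.2000 = 0.0300 m before braking
robot covers 0.1500·0.0375 − ½·4.0000·0.0375² = 0.0028 m while stopping
person approaches 0.4000·(0.2000+0.0375) = 0.0950 m
margins: 0.1000+0.0400+0.0600 = 0.2000 m
sum ≈ 0.0300+0.0028+0.0950+0.2000 ≈ 0.3278 m = S ✓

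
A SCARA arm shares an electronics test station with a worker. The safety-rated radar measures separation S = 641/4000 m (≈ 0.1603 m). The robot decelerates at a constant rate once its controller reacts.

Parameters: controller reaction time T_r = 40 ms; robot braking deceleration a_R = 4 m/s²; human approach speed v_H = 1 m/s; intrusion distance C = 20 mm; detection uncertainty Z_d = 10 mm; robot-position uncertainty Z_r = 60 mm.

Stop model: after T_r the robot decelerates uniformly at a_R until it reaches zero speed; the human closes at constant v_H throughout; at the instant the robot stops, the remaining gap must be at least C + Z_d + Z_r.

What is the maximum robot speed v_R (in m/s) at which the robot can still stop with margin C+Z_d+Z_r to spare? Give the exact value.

v_R_max = 1/10 m/s = 0.1000 m/s

collect terms ⇒ (1/8)·v_R² + (29/100)·v_R + (-121/4000) = 0
  disc = (29/100)² − 4·(1/8)·(-121/4000) = 3969/40000 ; √disc = 63/200
  v_R = (−(29/100) + 63/200) / (2·(1/8)) = 1/10 m/s
check:
T_s = v_R/a_R = (1/10)/4 = 0.0250 s
robot in T_r: 0.1000·0.0400 = 0.0040 m
robot covers 0.1000·0.0250 − ½·4.0000·0.0250² = 0.0013 m while stopping
human over T_r+T_s: 1.0000·(0.0400+0.0250) = 0.0650 m
residual clearance needed = 0.0200+0.0100+0.0600 = 0.0900 m
sum ≈ 0.0040+0.0013+0.0650+0.0900 ≈ 0.1603 m = S ✓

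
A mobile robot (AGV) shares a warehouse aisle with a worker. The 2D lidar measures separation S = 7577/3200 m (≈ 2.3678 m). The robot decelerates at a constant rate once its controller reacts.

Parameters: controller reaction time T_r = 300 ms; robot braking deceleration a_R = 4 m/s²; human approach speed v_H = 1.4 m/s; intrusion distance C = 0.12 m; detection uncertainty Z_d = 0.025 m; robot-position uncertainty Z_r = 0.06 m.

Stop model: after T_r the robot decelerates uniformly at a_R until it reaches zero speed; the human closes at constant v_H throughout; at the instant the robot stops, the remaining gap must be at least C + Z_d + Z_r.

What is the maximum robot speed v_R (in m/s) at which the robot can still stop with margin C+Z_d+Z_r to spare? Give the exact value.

v_R_max = 39/20 m/s = 1.9500 m/s

collect terms ⇒ (1/8)·v_R² + (13/20)·v_R + (-5577/3200) = 0
  disc = (13/20)² − 4·(1/8)·(-5577/3200) = 8281/6400 ; √disc = 91/80
  v_R = (−(13/20) + 91/80) / (2·(1/8)) = 39/20 m/s
check:
stop time T_s = (39/20)/4 = 0.4875 s
reaction-phase robot travel = 1.9500·0.3000 = 0.5850 m
braking distance = 1.9500²/(2·4.0000) = 0.4753 m
human closes 1.4000·0.7875 = 1.1025 m
residual clearance needed = 0.1200+0.0250+0.0600 = 0.2050 m
sum ≈ 0.5850+0.4753+1.1025+0.2050 ≈ 2.3678 m = S ✓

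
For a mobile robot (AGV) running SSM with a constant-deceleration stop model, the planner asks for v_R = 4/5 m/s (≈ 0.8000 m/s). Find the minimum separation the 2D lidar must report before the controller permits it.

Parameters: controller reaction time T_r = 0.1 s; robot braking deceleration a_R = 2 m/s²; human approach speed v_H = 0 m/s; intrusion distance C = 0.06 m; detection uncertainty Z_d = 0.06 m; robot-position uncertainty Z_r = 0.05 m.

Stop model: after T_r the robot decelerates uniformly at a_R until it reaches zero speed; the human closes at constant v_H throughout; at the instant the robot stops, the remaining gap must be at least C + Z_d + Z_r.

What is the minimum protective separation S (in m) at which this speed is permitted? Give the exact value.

stop time T_s = (4/5)/2 = 0.4000 s
robot covers v_R·T_r = 0.8000·0.1000 = 0.0800 m before braking
robot under decel: 0.8000²/(2·2.0000) = 0.1600 m
human closes 0.0000·0.5000 = 0.0000 m
C+Z_d+Z_r = 0.0600+0.0600+0.0500 = 0.1700 m
S_min ≈ 0.0800+0.1600+0.0000+0.1700  ⇒  S_min = 41/100 m

S_min = 41/100 m = 0.4100 m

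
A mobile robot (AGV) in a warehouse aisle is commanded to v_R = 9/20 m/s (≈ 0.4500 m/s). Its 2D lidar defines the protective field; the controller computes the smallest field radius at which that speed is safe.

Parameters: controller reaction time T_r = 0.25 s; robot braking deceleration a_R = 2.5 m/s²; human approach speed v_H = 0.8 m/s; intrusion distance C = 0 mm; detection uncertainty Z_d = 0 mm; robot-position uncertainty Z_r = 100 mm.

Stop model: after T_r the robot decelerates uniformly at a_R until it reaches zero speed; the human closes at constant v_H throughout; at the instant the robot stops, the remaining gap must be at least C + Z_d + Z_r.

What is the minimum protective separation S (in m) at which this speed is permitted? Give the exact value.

T_s = v_R/a_R = (9/20)/(5/2) = 0.1800 s
robot in T_r: 0.4500·0.2500 = 0.1125 m
braking distance = 0.4500²/(2·2.5000) = 0.0405 m
human over T_r+T_s: 0.8000·(0.2500+0.1800) = 0.3440 m
margins: 0.0000+0.0000+0.1000 = 0.1000 m
S_min ≈ 0.1125+0.0405+0.3440+0.1000  ⇒  S_min = 597/1000 m

S_min = 597/1000 m = 0.5970 m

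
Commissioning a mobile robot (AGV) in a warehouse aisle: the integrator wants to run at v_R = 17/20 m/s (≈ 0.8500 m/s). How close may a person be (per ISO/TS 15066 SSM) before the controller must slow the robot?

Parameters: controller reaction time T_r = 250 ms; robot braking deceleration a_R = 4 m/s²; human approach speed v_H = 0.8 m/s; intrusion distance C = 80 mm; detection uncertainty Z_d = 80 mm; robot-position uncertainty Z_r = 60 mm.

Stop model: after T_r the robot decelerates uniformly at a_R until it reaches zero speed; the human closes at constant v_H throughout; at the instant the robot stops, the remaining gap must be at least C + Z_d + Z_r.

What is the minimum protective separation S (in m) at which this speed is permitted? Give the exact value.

T_s = v_R/a_R = (17/20)/4 = 0.2125 s
robot in T_r: 0.8500·0.2500 = 0.2125 m
braking distance = 0.8500²/(2·4.0000) = 0.0903 m
human over T_r+T_s: 0.8000·(0.2500+0.2125) = 0.3700 m
margins: 0.0800+0.0800+0.0600 = 0.2200 m
S_min ≈ 0.2125+0.0903+0.3700+0.2200  ⇒  S_min = 2857/3200 m

S_min = 2857/3200 m = 0.8928 m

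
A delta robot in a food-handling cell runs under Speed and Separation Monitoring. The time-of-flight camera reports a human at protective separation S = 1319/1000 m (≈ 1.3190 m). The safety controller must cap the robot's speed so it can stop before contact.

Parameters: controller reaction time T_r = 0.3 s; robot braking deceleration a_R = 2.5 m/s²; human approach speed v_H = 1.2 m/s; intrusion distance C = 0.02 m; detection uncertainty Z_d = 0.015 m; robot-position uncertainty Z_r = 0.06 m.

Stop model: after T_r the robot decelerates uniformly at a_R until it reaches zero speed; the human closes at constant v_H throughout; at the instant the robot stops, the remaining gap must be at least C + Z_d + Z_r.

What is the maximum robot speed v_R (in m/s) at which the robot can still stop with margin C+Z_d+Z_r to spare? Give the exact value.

collect terms ⇒ (1/5)·v_R² + (39/50)·v_R + (-108/125) = 0
  disc = (39/50)² − 4·(1/5)·(-108/125) = 3249/2500 ; √disc = 57/50
  v_R = (−(39/50) + 57/50) / (2·(1/5)) = 9/10 m/s
check:
T_s = v_R/a_R = (9/10)/(5/2) = 0.3600 s
robot in T_r: 0.9000·0.3000 = 0.2700 m
braking distance = 0.9000²/(2·2.5000) = 0.1620 m
human closes 1.2000·0.6600 = 0.7920 m
residual clearance needed = 0.0200+0.0150+0.0600 = 0.0950 m
sum ≈ 0.2700+0.1620+0.7920+0.0950 ≈ 1.3190 m = S ✓

v_R_max = 9/10 m/s = 0.9000 m/s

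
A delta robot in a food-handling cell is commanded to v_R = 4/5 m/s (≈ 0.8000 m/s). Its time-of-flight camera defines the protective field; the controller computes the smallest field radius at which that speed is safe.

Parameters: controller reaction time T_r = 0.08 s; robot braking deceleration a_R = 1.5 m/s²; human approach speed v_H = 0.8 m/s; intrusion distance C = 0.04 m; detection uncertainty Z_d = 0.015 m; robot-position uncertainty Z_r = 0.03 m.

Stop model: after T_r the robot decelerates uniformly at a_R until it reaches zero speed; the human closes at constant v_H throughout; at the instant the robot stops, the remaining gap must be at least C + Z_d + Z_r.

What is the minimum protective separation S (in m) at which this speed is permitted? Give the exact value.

T_s = v_R/a_R = (4/5)/(3/2) = 0.5333 s
robot covers v_R·T_r = 0.8000·0.0800 = 0.0640 m before braking
braking distance = 0.8000²/(2·1.5000) = 0.2133 m
human over T_r+T_s: 0.8000·(0.0800+0.5333) = 0.4907 m
margins: 0.0400+0.0150+0.0300 = 0.0850 m
S_min ≈ 0.0640+0.2133+0.4907+0.0850  ⇒  S_min = 853/1000 m

S_min = 853/1000 m = 0.8530 m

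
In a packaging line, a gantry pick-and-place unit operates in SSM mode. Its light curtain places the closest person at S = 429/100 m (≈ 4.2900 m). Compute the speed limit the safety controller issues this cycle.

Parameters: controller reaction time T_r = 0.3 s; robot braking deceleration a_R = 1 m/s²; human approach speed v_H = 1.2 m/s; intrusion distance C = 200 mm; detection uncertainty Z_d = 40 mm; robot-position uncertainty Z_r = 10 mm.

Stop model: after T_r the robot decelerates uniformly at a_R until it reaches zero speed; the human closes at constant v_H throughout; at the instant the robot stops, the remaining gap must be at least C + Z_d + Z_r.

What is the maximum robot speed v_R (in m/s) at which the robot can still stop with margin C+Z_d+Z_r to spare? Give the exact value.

v_R_max = 8/5 m/s = 1.6000 m/s

quadratic (1/2)·v² + (3/2)·v + (-92/25) = 0
  disc = (3/2)² − 4·(1/2)·(-92/25) = 961/100 ; √disc = 31/10
  v_R = (−(3/2) + 31/10) / (2·(1/2)) = 8/5 m/s
check:
braking lasts T_s = (8/5)/1 = 1.6000 s
robot in T_r: 1.6000·0.3000 = 0.4800 m
robot under decel: 1.6000²/(2·1.0000) = 1.2800 m
human over T_r+T_s: 1.2000·(0.3000+1.6000) = 2.2800 m
C+Z_d+Z_r = 0.2000+0.0400+0.0100 = 0.2500 m
sum ≈ 0.4800+1.2800+2.2800+0.2500 ≈ 4.2900 m = S ✓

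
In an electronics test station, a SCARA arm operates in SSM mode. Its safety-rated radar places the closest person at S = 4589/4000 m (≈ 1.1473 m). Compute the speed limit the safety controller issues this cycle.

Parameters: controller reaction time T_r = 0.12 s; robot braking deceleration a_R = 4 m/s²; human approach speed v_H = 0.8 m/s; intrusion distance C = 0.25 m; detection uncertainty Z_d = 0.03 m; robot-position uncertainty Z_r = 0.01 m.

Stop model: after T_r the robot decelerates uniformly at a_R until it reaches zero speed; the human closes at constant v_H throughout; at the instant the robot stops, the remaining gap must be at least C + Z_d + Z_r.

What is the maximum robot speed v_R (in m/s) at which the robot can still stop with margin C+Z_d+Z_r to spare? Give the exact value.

v_R_max = 3/2 m/s = 1.5000 m/s

at the boundary: (1/8)·v² + (8/25)·v + (-609/800) = 0
  disc = (8/25)² − 4·(1/8)·(-609/800) = 19321/40000 ; √disc = 139/200
  v_R = (−(8/25) + 139/200) / (2·(1/8)) = 3/2 m/s
check:
braking lasts T_s = (3/2)/4 = 0.3750 s
robot covers v_R·T_r = 1.5000·0.1200 = 0.1800 m before braking
robot covers 1.5000·0.3750 − ½·4.0000·0.3750² = 0.2812 m while stopping
human closes 0.8000·0.4950 = 0.3960 m
residual clearance needed = 0.2500+0.0300+0.0100 = 0.2900 m
sum ≈ 0.1800+0.2812+0.3960+0.2900 ≈ 1.1473 m = S ✓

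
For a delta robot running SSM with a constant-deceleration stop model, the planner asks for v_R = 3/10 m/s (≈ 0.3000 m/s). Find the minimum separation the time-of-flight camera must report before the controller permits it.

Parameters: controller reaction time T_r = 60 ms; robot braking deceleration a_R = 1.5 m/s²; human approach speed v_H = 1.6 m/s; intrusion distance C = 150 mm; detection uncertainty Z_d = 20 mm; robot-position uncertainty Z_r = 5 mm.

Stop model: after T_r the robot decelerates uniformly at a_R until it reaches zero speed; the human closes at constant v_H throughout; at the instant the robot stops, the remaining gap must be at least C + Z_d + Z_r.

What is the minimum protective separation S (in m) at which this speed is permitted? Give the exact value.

stop time T_s = (3/10)/(3/2) = 0.2000 s
reaction-phase robot travel = 0.3000·0.0600 = 0.0180 m
robot under decel: 0.3000²/(2·1.5000) = 0.0300 m
human closes 1.6000·0.2600 = 0.4160 m
C+Z_d+Z_r = 0.1500+0.0200+0.0050 = 0.1750 m
S_min ≈ 0.0180+0.0300+0.4160+0.1750  ⇒  S_min = 639/1000 m

S_min = 639/1000 m = 0.6390 m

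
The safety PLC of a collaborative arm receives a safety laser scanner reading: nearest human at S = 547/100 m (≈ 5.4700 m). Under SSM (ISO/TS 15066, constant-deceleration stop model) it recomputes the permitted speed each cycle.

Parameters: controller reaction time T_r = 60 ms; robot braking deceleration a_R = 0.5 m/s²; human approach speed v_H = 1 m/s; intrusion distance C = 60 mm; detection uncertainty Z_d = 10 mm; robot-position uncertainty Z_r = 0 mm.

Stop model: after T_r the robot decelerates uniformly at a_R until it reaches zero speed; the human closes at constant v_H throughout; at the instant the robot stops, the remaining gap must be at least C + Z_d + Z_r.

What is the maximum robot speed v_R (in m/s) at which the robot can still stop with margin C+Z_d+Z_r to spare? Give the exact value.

v_R_max = 3/2 m/s = 1.5000 m/s

at the boundary: (1)·v² + (103/50)·v + (-267/50) = 0
  disc = (103/50)² − 4·(1)·(-267/50) = 64009/2500 ; √disc = 253/50
  v_R = (−(103/50) + 253/50) / (2·(1)) = 3/2 m/s
check:
T_s = v_R/a_R = (3/2)/(1/2) = 3.0000 s
robot in T_r: 1.5000·0.0600 = 0.0900 m
robot under decel: 1.5000²/(2·0.5000) = 2.2500 m
person approaches 1.0000·(0.0600+3.0000) = 3.0600 m
C+Z_d+Z_r = 0.0600+0.0100+0.0000 = 0.0700 m
sum ≈ 0.0900+2.2500+3.0600+0.0700 ≈ 5.4700 m = S ✓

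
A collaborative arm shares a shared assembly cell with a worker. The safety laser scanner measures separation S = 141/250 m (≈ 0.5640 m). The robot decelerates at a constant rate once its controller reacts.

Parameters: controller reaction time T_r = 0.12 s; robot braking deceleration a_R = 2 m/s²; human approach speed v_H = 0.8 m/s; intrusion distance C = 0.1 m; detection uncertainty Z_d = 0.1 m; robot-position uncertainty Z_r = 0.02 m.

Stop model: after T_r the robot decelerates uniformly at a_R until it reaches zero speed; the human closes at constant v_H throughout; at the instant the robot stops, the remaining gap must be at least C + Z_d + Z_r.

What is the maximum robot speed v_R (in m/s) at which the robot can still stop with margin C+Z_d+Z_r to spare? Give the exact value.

collect terms ⇒ (1/4)·v_R² + (13/25)·v_R + (-31/125) = 0
  disc = (13/25)² − 4·(1/4)·(-31/125) = 324/625 ; √disc = 18/25
  v_R = (−(13/25) + 18/25) / (2·(1/4)) = 2/5 m/s
check:
braking lasts T_s = (2/5)/2 = 0.2000 s
robot in T_r: 0.4000·0.1200 = 0.0480 m
robot covers 0.4000·0.2000 − ½·2.0000·0.2000² = 0.0400 m while stopping
human over T_r+T_s: 0.8000·(0.1200+0.2000) = 0.2560 m
margins: 0.1000+0.1000+0.0200 = 0.2200 m
sum ≈ 0.0480+0.0400+0.2560+0.2200 ≈ 0.5640 m = S ✓

v_R_max = 2/5 m/s = 0.4000 m/s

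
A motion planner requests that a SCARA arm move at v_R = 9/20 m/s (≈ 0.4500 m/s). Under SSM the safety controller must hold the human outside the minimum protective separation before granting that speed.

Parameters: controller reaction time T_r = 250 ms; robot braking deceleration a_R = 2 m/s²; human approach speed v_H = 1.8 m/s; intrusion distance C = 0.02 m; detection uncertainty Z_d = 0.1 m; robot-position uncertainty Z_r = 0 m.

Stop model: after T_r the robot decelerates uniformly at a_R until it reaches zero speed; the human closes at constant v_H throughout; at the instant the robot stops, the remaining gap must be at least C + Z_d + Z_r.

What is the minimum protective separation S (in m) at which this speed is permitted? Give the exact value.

T_s = v_R/a_R = (9/20)/2 = 0.2250 s
reaction-phase robot travel = 0.4500·0.2500 = 0.1125 m
robot covers 0.4500·0.2250 − ½·2.0000·0.2250² = 0.0506 m while stopping
person approaches 1.8000·(0.2500+0.2250) = 0.8550 m
residual clearance needed = 0.0200+0.1000+0.0000 = 0.1200 m
S_min ≈ 0.1125+0.0506+0.8550+0.1200  ⇒  S_min = 1821/1600 m

S_min = 1821/1600 m = 1.1381 m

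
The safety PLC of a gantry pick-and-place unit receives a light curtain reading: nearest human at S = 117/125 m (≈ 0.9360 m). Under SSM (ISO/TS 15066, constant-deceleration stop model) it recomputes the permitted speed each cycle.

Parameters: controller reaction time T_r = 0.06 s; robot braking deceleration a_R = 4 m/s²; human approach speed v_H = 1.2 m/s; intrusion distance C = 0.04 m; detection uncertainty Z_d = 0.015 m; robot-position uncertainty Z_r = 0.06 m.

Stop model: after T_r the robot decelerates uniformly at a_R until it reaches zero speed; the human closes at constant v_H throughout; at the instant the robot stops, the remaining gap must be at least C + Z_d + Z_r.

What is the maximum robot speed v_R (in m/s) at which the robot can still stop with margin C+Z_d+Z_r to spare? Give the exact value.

quadratic (1/8)·v² + (9/25)·v + (-749/1000) = 0
  disc = (9/25)² − 4·(1/8)·(-749/1000) = 5041/10000 ; √disc = 71/100
  v_R = (−(9/25) + 71/100) / (2·(1/8)) = 7/5 m/s
check:
braking lasts T_s = (7/5)/4 = 0.3500 s
robot in T_r: 1.4000·0.0600 = 0.0840 m
robot covers 1.4000·0.3500 − ½·4.0000·0.3500² = 0.2450 m while stopping
human over T_r+T_s: 1.2000·(0.0600+0.3500) = 0.4920 m
margins: 0.0400+0.0150+0.0600 = 0.1150 m
sum ≈ 0.0840+0.2450+0.4920+0.1150 ≈ 0.9360 m = S ✓

v_R_max = 7/5 m/s = 1.4000 m/s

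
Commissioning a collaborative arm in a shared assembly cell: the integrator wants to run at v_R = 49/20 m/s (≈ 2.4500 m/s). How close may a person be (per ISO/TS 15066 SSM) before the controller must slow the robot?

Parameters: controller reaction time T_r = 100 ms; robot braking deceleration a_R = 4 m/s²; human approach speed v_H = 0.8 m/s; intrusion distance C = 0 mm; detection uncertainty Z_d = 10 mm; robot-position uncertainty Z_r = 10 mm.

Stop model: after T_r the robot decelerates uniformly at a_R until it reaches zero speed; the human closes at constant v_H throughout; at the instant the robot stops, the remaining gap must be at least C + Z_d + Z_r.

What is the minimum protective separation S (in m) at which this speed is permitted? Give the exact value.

braking lasts T_s = (49/20)/4 = 0.6125 s
robot in T_r: 2.4500·0.1000 = 0.2450 m
braking distance = 2.4500²/(2·4.0000) = 0.7503 m
person approaches 0.8000·(0.1000+0.6125) = 0.5700 m
C+Z_d+Z_r = 0.0000+0.0100+0.0100 = 0.0200 m
S_min ≈ 0.2450+0.7503+0.5700+0.0200  ⇒  S_min = 5073/3200 m

S_min = 5073/3200 m = 1.5853 m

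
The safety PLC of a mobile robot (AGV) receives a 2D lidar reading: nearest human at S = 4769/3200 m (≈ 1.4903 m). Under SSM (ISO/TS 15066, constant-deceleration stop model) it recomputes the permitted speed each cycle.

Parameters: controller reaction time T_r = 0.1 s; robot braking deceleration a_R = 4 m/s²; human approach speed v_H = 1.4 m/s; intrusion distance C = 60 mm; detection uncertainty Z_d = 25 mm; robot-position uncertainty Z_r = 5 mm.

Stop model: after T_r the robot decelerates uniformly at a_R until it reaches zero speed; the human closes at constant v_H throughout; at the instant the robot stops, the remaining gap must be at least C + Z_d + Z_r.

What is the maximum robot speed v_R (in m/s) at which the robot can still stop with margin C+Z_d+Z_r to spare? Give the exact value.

v_R_max = 37/20 m/s = 1.8500 m/s

at the boundary: (1/8)·v² + (9/20)·v + (-4033/3200) = 0
  disc = (9/20)² − 4·(1/8)·(-4033/3200) = 5329/6400 ; √disc = 73/80
  v_R = (−(9/20) + 73/80) / (2·(1/8)) = 37/20 m/s
check:
stop time T_s = (37/20)/4 = 0.4625 s
robot in T_r: 1.8500·0.1000 = 0.1850 m
robot covers 1.8500·0.4625 − ½·4.0000·0.4625² = 0.4278 m while stopping
person approaches 1.4000·(0.1000+0.4625) = 0.7875 m
residual clearance needed = 0.0600+0.0250+0.0050 = 0.0900 m
sum ≈ 0.1850+0.4278+0.7875+0.0900 ≈ 1.4903 m = S ✓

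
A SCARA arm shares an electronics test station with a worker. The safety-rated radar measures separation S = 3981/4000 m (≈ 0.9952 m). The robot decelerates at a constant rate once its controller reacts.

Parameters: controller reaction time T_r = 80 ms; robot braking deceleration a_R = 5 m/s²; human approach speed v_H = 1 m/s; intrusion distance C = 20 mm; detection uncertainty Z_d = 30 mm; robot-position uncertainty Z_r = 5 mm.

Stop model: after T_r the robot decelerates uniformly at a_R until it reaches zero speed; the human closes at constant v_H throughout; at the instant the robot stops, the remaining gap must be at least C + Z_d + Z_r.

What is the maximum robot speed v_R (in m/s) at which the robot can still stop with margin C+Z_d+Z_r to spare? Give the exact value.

v_R_max = 37/20 m/s = 1.8500 m/s

quadratic (1/10)·v² + (7/25)·v + (-3441/4000) = 0
  disc = (7/25)² − 4·(1/10)·(-3441/4000) = 169/400 ; √disc = 13/20
  v_R = (−(7/25) + 13/20) / (2·(1/10)) = 37/20 m/s
check:
braking lasts T_s = (37/20)/5 = 0.3700 s
reaction-phase robot travel = 1.8500·0.0800 = 0.1480 m
braking distance = 1.8500²/(2·5.0000) = 0.3422 m
person approaches 1.0000·(0.0800+0.3700) = 0.4500 m
residual clearance needed = 0.0200+0.0300+0.0050 = 0.0550 m
sum ≈ 0.1480+0.3422+0.4500+0.0550 ≈ 0.9952 m = S ✓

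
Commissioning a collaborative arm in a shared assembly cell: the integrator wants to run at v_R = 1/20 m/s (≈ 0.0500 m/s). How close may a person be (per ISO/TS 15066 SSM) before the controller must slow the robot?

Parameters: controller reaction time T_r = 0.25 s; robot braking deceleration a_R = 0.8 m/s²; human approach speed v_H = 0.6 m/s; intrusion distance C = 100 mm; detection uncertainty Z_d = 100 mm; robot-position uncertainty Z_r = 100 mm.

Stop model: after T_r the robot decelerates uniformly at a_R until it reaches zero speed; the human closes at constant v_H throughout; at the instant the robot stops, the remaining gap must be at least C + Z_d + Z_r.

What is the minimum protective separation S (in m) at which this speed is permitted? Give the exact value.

S_min = 321/640 m = 0.5016 m

braking lasts T_s = (1/20)/(4/5) = 0.0625 s
robot in T_r: 0.0500·0.2500 = 0.0125 m
robot covers 0.0500·0.0625 − ½·0.8000·0.0625² = 0.0016 m while stopping
person approaches 0.6000·(0.2500+0.0625) = 0.1875 m
margins: 0.1000+0.1000+0.1000 = 0.3000 m
S_min ≈ 0.0125+0.0016+0.1875+0.3000  ⇒  S_min = 321/640 m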